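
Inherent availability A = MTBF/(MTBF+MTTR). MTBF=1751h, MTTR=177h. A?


Availability = MTBF / (MTBF + MTTR)
Availability = 1751 / (1751 + 177)
Availability = 1751 / 1928
Availability = 90.8195%

90.8195%


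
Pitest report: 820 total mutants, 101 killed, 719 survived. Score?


Mutation score = killed / total * 100
Mutation score = 101 / 820 * 100
Mutation score = 12.32%

12.32%


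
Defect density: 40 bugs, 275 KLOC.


Defect density = defects / KLOC
Defect density = 40 / 275
Defect density = 0.145 defects/KLOC

0.145 defects/KLOC


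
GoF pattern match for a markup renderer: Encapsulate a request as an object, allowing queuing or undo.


This matches the Command pattern

Command


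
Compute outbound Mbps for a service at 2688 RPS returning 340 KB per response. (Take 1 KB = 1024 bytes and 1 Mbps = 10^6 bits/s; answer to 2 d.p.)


Formula: Mbps = payload_bytes * RPS * 8 / 1e6
Payload per request = 340 KB = 340 * 1024 = 348160 bytes
Total bytes/sec = 348160 * 2688 = 935854080
Total bits/sec = 935854080 * 8 = 7486832640
Mbps = 7486832640 / 1e6 = 7486.83

7486.83 Mbps


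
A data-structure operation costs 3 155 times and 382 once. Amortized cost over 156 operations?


Formula: Amortized cost = Total cost / Operations
Total cost = (155 * 3) + (1 * 382)
Total cost = 465 + 382 = 847
Amortized = 847 / 156 = 5.4295

5.4295


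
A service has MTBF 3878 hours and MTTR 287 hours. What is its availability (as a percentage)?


Availability = MTBF / (MTBF + MTTR)
Availability = 3878 / (3878 + 287)
Availability = 3878 / 4165
Availability = 93.1092%

93.1092%


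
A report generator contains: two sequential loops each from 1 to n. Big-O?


Reasoning: sequential dominates: O(n) + O(n) = O(n)
Complexity: O(n)

O(n)


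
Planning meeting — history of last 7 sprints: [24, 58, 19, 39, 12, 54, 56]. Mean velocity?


Formula: Avg velocity = Total points / Number of sprints
Points: [24, 58, 19, 39, 12, 54, 56]
Sum = 24 + 58 + 19 + 39 + 12 + 54 + 56 = 262
Avg velocity = 262 / 7 = 37.43 points/sprint

37.43 points/sprint


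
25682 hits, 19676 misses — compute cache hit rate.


Formula: hit rate = hits / (hits + misses) * 100
hit rate = 25682 / (25682 + 19676) * 100
hit rate = 25682 / 45358 * 100
hit rate = 56.62%

56.62%


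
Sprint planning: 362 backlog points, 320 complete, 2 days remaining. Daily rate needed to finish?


Formula: Required rate = Remaining points / Days left
Remaining = 362 - 320 = 42 points
Required rate = 42 / 2 = 21.0 points/day

21.0 points/day


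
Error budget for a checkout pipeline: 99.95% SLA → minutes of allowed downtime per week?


Formula: allowed downtime = period * (100 - SLA) / 100
Period (week) = 10080 minutes
Unavailability fraction = (100 - 99.95) / 100
Allowed downtime = 10080 * (100 - 99.95) / 100
Allowed downtime = 5.04 minutes

5.04 minutes


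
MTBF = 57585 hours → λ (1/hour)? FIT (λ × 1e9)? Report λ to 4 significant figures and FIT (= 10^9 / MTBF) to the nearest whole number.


Formula: λ = 1 / MTBF; FIT = λ × 1e9 = 1e9 / MTBF
λ = 1 / 57585 ≈ 1.737e-05 failures/hour
FIT = 1e9 / 57585 ≈ 17366 failures per 1e9 hours (nearest whole number)

λ = 1.737e-05 /h, FIT = 17366


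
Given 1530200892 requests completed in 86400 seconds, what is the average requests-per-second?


Formula: throughput = requests / seconds
throughput = 1530200892 / 86400
throughput = 17710.66 requests/second

17710.66 requests/second


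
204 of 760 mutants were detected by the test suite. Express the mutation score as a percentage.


Mutation score = killed / total * 100
Mutation score = 204 / 760 * 100
Mutation score = 26.84%

26.84%


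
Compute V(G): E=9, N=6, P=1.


Formula: V(G) = E - N + 2P
V(G) = 9 - 6 + 2*1
V(G) = 3 + 2
V(G) = 5

5


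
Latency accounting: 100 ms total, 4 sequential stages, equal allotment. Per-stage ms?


Formula: per_stage = total_budget / stages
per_stage = 100 / 4
per_stage = 25.0 ms

25.0 ms


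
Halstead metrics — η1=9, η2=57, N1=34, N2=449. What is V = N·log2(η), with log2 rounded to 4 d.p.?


Formula: V = N * log2(η), where N = N1 + N2 and η = η1 + η2
η = 9 + 57 = 66
N = 34 + 449 = 483
log2(66) ≈ 6.0444
V = 483 * 6.0444 = 2919.45

2919.45


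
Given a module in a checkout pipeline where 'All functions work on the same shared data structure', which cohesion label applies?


Reasoning: Functions share data
Type: Communicational cohesion

Communicational cohesion


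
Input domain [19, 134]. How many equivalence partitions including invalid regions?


Valid range: [19, 134]
Class 1: x < 19 — invalid
Class 2: 19 ≤ x ≤ 134 — valid
Class 3: x > 134 — invalid
Total equivalence classes: 3

3 equivalence classes


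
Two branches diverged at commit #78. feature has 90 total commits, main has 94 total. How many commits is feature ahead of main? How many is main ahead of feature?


Common ancestor: commit #78
feature commits after divergence: 90 - 78 = 12
main commits after divergence: 94 - 78 = 16
feature is 12 commits ahead of main
main is 16 commits ahead of feature

feature ahead: 12, main ahead: 16


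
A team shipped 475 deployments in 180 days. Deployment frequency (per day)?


Formula: deployments per day = releases / days
= 475 / 180
= 2.639 deploys/day
(equivalently, 18.47 deploys/week)

2.639 deploys/day


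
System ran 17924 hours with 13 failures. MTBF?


Formula: MTBF = Total operating time / Number of failures
MTBF = 17924 / 13
MTBF = 1378.77 hours

1378.77 hours


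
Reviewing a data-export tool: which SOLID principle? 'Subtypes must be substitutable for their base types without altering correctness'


This describes the Liskov Substitution Principle (LSP)

Liskov Substitution Principle (LSP)


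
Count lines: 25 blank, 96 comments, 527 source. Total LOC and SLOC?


Total LOC = blank + comment + code
Total LOC = 25 + 96 + 527 = 648
SLOC (source only) = code = 527

Total LOC: 648, SLOC: 527


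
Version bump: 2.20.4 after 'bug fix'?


Current: 2.20.4
Change category: 'bug fix' → patch bump
SemVer rule: patch bump → increment PATCH (MAJOR and MINOR unchanged)
New: 2.20.5

2.20.5


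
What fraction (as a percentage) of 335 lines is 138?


Coverage = covered / total * 100
Coverage = 138 / 335 * 100
Coverage = 41.19%

41.19%


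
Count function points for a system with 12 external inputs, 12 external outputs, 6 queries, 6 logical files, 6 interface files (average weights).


UFP = EI*4 + EO*5 + EQ*4 + ILF*10 + EIF*7
UFP = 12*4 + 12*5 + 6*4 + 6*10 + 6*7
UFP = 48 + 60 + 24 + 60 + 42
UFP = 234

234


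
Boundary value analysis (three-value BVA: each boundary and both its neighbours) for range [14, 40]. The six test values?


Range: [14, 40]
Boundaries: just below min, min, min+1, max-1, max, just above max
Values: [13, 14, 15, 39, 40, 41]

[13, 14, 15, 39, 40, 41]


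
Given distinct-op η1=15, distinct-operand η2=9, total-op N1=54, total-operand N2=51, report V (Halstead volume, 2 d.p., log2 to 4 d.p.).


Formula: V = N * log2(η), where N = N1 + N2 and η = η1 + η2
η = 15 + 9 = 24
N = 54 + 51 = 105
log2(24) ≈ 4.5850
V = 105 * 4.5850 = 481.43

481.43


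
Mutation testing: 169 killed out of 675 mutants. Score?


Mutation score = killed / total * 100
Mutation score = 169 / 675 * 100
Mutation score = 25.04%

25.04%


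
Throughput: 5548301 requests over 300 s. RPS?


Formula: throughput = requests / seconds
throughput = 5548301 / 300
throughput = 18494.34 requests/second

18494.34 requests/second


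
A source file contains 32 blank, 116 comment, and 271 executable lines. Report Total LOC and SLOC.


Total LOC = blank + comment + code
Total LOC = 32 + 116 + 271 = 419
SLOC (source only) = code = 271

Total LOC: 419, SLOC: 271


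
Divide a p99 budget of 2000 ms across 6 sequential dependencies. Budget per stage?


Formula: per_stage = total_budget / stages
per_stage = 2000 / 6
per_stage = 333.33 ms

333.33 ms


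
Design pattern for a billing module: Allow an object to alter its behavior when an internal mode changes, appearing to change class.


This matches the State pattern

State


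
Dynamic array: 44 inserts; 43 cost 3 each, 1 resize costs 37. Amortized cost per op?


Formula: Amortized cost = Total cost / Operations
Total cost = (43 * 3) + (1 * 37)
Total cost = 129 + 37 = 166
Amortized = 166 / 44 = 3.7727

3.7727


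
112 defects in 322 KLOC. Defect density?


Defect density = defects / KLOC
Defect density = 112 / 322
Defect density = 0.348 defects/KLOC

0.348 defects/KLOC


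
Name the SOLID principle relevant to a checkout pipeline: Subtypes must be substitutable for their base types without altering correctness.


This describes the Liskov Substitution Principle (LSP)

Liskov Substitution Principle (LSP)


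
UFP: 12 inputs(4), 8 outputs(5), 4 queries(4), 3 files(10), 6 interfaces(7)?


UFP = EI*4 + EO*5 + EQ*4 + ILF*10 + EIF*7
UFP = 12*4 + 8*5 + 4*4 + 3*10 + 6*7
UFP = 48 + 40 + 16 + 30 + 42
UFP = 176

176


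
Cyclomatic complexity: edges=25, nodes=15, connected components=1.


Formula: V(G) = E - N + 2P
V(G) = 25 - 15 + 2*1
V(G) = 10 + 2
V(G) = 12

12


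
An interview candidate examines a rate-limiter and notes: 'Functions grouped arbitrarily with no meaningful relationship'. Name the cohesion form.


Reasoning: Worst: random grouping
Type: Coincidental cohesion

Coincidental cohesion


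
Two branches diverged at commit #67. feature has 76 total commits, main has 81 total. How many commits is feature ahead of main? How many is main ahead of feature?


Common ancestor: commit #67
feature commits after divergence: 76 - 67 = 9
main commits after divergence: 81 - 67 = 14
feature is 9 commits ahead of main
main is 14 commits ahead of feature

feature ahead: 9, main ahead: 14


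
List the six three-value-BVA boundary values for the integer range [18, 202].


Range: [18, 202]
Boundaries: just below min, min, min+1, max-1, max, just above max
Values: [17, 18, 19, 201, 202, 203]

[17, 18, 19, 201, 202, 203]


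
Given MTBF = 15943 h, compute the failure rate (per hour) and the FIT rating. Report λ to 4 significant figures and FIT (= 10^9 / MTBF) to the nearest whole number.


Formula: λ = 1 / MTBF; FIT = λ × 1e9 = 1e9 / MTBF
λ = 1 / 15943 ≈ 6.272e-05 failures/hour
FIT = 1e9 / 15943 ≈ 62723 failures per 1e9 hours (nearest whole number)

λ = 6.272e-05 /h, FIT = 62723


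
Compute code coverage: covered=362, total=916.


Coverage = covered / total * 100
Coverage = 362 / 916 * 100
Coverage = 39.52%

39.52%


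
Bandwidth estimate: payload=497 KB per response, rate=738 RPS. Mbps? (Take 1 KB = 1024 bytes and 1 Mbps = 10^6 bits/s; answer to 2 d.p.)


Formula: Mbps = payload_bytes * RPS * 8 / 1e6
Payload per request = 497 KB = 497 * 1024 = 508928 bytes
Total bytes/sec = 508928 * 738 = 375588864
Total bits/sec = 375588864 * 8 = 3004710912
Mbps = 3004710912 / 1e6 = 3004.71

3004.71 Mbps


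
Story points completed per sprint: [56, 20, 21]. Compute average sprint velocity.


Formula: Avg velocity = Total points / Number of sprints
Points: [56, 20, 21]
Sum = 56 + 20 + 21 = 97
Avg velocity = 97 / 3 = 32.33 points/sprint

32.33 points/sprint


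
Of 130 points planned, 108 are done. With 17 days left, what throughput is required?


Formula: Required rate = Remaining points / Days left
Remaining = 130 - 108 = 22 points
Required rate = 22 / 17 = 1.29 points/day

1.29 points/day


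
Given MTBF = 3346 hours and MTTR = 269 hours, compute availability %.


Availability = MTBF / (MTBF + MTTR)
Availability = 3346 / (3346 + 269)
Availability = 3346 / 3615
Availability = 92.5588%

92.5588%


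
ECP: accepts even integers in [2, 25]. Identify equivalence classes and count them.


Constraint: even integers in [2, 25]
Class 1: x < 2 — out-of-range invalid
Class 2: x in [2,25] but odd — wrong type invalid
Class 3: x in [2,25] and even — valid
Class 4: x > 25 — out-of-range invalid
Total equivalence classes: 4

4 equivalence classes


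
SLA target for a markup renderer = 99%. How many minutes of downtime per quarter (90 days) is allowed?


Formula: allowed downtime = period * (100 - SLA) / 100
Period (quarter (90 days)) = 129600 minutes
Unavailability fraction = (100 - 99.0) / 100
Allowed downtime = 129600 * (100 - 99.0) / 100
Allowed downtime = 1296.0 minutes

1296.0 minutes


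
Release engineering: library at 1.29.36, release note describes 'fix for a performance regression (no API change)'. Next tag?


Current: 1.29.36
Change category: 'fix for a performance regression (no API change)' → patch bump
SemVer rule: patch bump → increment PATCH (MAJOR and MINOR unchanged)
New: 1.29.37

1.29.37


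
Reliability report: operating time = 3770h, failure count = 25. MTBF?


Formula: MTBF = Total operating time / Number of failures
MTBF = 3770 / 25
MTBF = 150.8 hours

150.8 hours


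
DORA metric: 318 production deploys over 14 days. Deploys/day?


Formula: deployments per day = releases / days
= 318 / 14
= 22.714 deploys/day
(equivalently, 159.0 deploys/week)

22.714 deploys/day


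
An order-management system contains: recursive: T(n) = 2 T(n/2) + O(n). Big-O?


Reasoning: master theorem case 2 (merge-sort recurrence)
Complexity: O(n log n)

O(n log n)


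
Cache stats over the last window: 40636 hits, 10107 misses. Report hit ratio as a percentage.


Formula: hit rate = hits / (hits + misses) * 100
hit rate = 40636 / (40636 + 10107) * 100
hit rate = 40636 / 50743 * 100
hit rate = 80.08%

80.08%


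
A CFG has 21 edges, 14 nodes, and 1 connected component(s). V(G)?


Formula: V(G) = E - N + 2P
V(G) = 21 - 14 + 2*1
V(G) = 7 + 2
V(G) = 9

9


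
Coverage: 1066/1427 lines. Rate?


Coverage = covered / total * 100
Coverage = 1066 / 1427 * 100
Coverage = 74.7%

74.7%


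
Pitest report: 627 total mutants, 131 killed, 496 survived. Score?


Mutation score = killed / total * 100
Mutation score = 131 / 627 * 100
Mutation score = 20.89%

20.89%


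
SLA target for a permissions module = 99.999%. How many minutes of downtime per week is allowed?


Formula: allowed downtime = period * (100 - SLA) / 100
Period (week) = 10080 minutes
Unavailability fraction = (100 - 99.999) / 100
Allowed downtime = 10080 * (100 - 99.999) / 100
Allowed downtime = 0.1008 minutes

0.1008 minutes


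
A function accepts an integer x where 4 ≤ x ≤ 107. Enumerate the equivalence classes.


Valid range: [4, 107]
Class 1: x < 4 — invalid
Class 2: 4 ≤ x ≤ 107 — valid
Class 3: x > 107 — invalid
Total equivalence classes: 3

3 equivalence classes


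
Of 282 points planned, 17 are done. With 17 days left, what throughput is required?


Formula: Required rate = Remaining points / Days left
Remaining = 282 - 17 = 265 points
Required rate = 265 / 17 = 15.59 points/day

15.59 points/day


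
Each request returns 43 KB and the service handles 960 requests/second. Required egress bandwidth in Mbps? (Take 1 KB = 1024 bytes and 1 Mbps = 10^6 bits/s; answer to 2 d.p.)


Formula: Mbps = payload_bytes * RPS * 8 / 1e6
Payload per request = 43 KB = 43 * 1024 = 44032 bytes
Total bytes/sec = 44032 * 960 = 42270720
Total bits/sec = 42270720 * 8 = 338165760
Mbps = 338165760 / 1e6 = 338.17

338.17 Mbps


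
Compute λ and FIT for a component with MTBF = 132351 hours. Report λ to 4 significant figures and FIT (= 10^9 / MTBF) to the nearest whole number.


Formula: λ = 1 / MTBF; FIT = λ × 1e9 = 1e9 / MTBF
λ = 1 / 132351 ≈ 7.556e-06 failures/hour
FIT = 1e9 / 132351 ≈ 7556 failures per 1e9 hours (nearest whole number)

λ = 7.556e-06 /h, FIT = 7556


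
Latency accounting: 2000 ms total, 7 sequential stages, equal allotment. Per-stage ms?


Formula: per_stage = total_budget / stages
per_stage = 2000 / 7
per_stage = 285.71 ms

285.71 ms


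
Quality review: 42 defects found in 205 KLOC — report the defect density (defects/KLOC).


Defect density = defects / KLOC
Defect density = 42 / 205
Defect density = 0.205 defects/KLOC

0.205 defects/KLOC


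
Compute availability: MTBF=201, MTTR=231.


Availability = MTBF / (MTBF + MTTR)
Availability = 201 / (201 + 231)
Availability = 201 / 432
Availability = 46.5278%

46.5278%


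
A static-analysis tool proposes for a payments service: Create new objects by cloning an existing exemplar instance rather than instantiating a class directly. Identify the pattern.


This matches the Prototype pattern

Prototype


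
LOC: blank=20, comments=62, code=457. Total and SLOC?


Total LOC = blank + comment + code
Total LOC = 20 + 62 + 457 = 539
SLOC (source only) = code = 457

Total LOC: 539, SLOC: 457


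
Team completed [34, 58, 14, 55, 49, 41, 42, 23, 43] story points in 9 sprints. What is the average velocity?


Formula: Avg velocity = Total points / Number of sprints
Points: [34, 58, 14, 55, 49, 41, 42, 23, 43]
Sum = 34 + 58 + 14 + 55 + 49 + 41 + 42 + 23 + 43 = 359
Avg velocity = 359 / 9 = 39.89 points/sprint

39.89 points/sprint


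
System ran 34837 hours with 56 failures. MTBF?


Formula: MTBF = Total operating time / Number of failures
MTBF = 34837 / 56
MTBF = 622.09 hours

622.09 hours


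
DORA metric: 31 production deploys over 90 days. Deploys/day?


Formula: deployments per day = releases / days
= 31 / 90
= 0.344 deploys/day
(equivalently, 2.41 deploys/week)

0.344 deploys/day


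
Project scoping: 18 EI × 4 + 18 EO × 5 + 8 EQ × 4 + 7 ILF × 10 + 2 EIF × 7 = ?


UFP = EI*4 + EO*5 + EQ*4 + ILF*10 + EIF*7
UFP = 18*4 + 18*5 + 8*4 + 7*10 + 2*7
UFP = 72 + 90 + 32 + 70 + 14
UFP = 278

278


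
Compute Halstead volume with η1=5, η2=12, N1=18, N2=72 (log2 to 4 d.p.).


Formula: V = N * log2(η), where N = N1 + N2 and η = η1 + η2
η = 5 + 12 = 17
N = 18 + 72 = 90
log2(17) ≈ 4.0875
V = 90 * 4.0875 = 367.88

367.88


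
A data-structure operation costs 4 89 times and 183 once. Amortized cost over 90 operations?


Formula: Amortized cost = Total cost / Operations
Total cost = (89 * 4) + (1 * 183)
Total cost = 356 + 183 = 539
Amortized = 539 / 90 = 5.9889

5.9889


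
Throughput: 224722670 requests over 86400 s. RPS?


Formula: throughput = requests / seconds
throughput = 224722670 / 86400
throughput = 2600.96 requests/second

2600.96 requests/second


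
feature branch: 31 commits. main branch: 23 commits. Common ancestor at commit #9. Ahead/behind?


Common ancestor: commit #9
feature commits after divergence: 31 - 9 = 22
main commits after divergence: 23 - 9 = 14
feature is 22 commits ahead of main
main is 14 commits ahead of feature

feature ahead: 22, main ahead: 14


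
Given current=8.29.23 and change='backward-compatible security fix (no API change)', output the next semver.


Current: 8.29.23
Change category: 'backward-compatible security fix (no API change)' → patch bump
SemVer rule: patch bump → increment PATCH (MAJOR and MINOR unchanged)
New: 8.29.24

8.29.24


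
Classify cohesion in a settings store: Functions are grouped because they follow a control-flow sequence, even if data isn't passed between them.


Reasoning: Grouped by order of execution within a routine, not by data flow
Type: Procedural cohesion

Procedural cohesion


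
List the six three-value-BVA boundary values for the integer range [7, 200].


Range: [7, 200]
Boundaries: just below min, min, min+1, max-1, max, just above max
Values: [6, 7, 8, 199, 200, 201]

[6, 7, 8, 199, 200, 201]


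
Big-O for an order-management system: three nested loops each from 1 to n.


Reasoning: three levels of nesting over n
Complexity: O(n^3)

O(n^3)


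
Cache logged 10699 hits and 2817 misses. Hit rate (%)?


Formula: hit rate = hits / (hits + misses) * 100
hit rate = 10699 / (10699 + 2817) * 100
hit rate = 10699 / 13516 * 100
hit rate = 79.16%

79.16%


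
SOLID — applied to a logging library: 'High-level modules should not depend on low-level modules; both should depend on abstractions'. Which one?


This describes the Dependency Inversion Principle (DIP)

Dependency Inversion Principle (DIP)


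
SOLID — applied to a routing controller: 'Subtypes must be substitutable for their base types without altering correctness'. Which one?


This describes the Liskov Substitution Principle (LSP)

Liskov Substitution Principle (LSP)


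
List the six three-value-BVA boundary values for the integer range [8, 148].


Range: [8, 148]
Boundaries: just below min, min, min+1, max-1, max, just above max
Values: [7, 8, 9, 147, 148, 149]

[7, 8, 9, 147, 148, 149]


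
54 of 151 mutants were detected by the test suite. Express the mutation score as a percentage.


Mutation score = killed / total * 100
Mutation score = 54 / 151 * 100
Mutation score = 35.76%

35.76%


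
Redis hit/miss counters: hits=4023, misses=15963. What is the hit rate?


Formula: hit rate = hits / (hits + misses) * 100
hit rate = 4023 / (4023 + 15963) * 100
hit rate = 4023 / 19986 * 100
hit rate = 20.13%

20.13%


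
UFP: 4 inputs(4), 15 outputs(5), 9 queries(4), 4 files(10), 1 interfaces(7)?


UFP = EI*4 + EO*5 + EQ*4 + ILF*10 + EIF*7
UFP = 4*4 + 15*5 + 9*4 + 4*10 + 1*7
UFP = 16 + 75 + 36 + 40 + 7
UFP = 174

174


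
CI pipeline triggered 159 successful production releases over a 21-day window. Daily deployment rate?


Formula: deployments per day = releases / days
= 159 / 21
= 7.571 deploys/day
(equivalently, 53.0 deploys/week)

7.571 deploys/day


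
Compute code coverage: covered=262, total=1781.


Coverage = covered / total * 100
Coverage = 262 / 1781 * 100
Coverage = 14.71%

14.71%


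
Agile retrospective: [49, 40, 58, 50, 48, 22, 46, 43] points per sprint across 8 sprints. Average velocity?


Formula: Avg velocity = Total points / Number of sprints
Points: [49, 40, 58, 50, 48, 22, 46, 43]
Sum = 49 + 40 + 58 + 50 + 48 + 22 + 46 + 43 = 356
Avg velocity = 356 / 8 = 44.5 points/sprint

44.5 points/sprint


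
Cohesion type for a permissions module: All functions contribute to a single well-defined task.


Reasoning: Best: single purpose
Type: Functional cohesion

Functional cohesion


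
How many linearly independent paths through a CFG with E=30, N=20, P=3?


Formula: V(G) = E - N + 2P
V(G) = 30 - 20 + 2*3
V(G) = 10 + 6
V(G) = 16

16


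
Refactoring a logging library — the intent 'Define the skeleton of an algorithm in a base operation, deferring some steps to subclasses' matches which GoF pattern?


This matches the Template Method pattern

Template Method


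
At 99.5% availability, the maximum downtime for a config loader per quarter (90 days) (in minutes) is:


Formula: allowed downtime = period * (100 - SLA) / 100
Period (quarter (90 days)) = 129600 minutes
Unavailability fraction = (100 - 99.5) / 100
Allowed downtime = 129600 * (100 - 99.5) / 100
Allowed downtime = 648.0 minutes

648.0 minutes


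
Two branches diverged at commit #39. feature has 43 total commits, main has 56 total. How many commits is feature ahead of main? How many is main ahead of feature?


Common ancestor: commit #39
feature commits after divergence: 43 - 39 = 4
main commits after divergence: 56 - 39 = 17
feature is 4 commits ahead of main
main is 17 commits ahead of feature

feature ahead: 4, main ahead: 17


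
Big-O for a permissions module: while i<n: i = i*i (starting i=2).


Reasoning: squaring drives double-exponential growth; iterations ~ log log n
Complexity: O(log log n)

O(log log n)


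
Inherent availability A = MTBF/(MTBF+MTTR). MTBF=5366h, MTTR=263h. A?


Availability = MTBF / (MTBF + MTTR)
Availability = 5366 / (5366 + 263)
Availability = 5366 / 5629
Availability = 95.3278%

95.3278%


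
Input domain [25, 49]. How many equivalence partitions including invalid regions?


Valid range: [25, 49]
Class 1: x < 25 — invalid
Class 2: 25 ≤ x ≤ 49 — valid
Class 3: x > 49 — invalid
Total equivalence classes: 3

3 equivalence classes


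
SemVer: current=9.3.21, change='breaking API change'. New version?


Current: 9.3.21
Change category: 'breaking API change' → major bump
SemVer rule: major bump → increment MAJOR, reset MINOR and PATCH to 0
New: 10.0.0

10.0.0


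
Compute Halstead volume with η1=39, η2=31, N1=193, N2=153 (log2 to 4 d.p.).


Formula: V = N * log2(η), where N = N1 + N2 and η = η1 + η2
η = 39 + 31 = 70
N = 193 + 153 = 346
log2(70) ≈ 6.1293
V = 346 * 6.1293 = 2120.74

2120.74


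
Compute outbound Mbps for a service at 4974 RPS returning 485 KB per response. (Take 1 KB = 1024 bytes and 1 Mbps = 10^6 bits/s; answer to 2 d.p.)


Formula: Mbps = payload_bytes * RPS * 8 / 1e6
Payload per request = 485 KB = 485 * 1024 = 496640 bytes
Total bytes/sec = 496640 * 4974 = 2470287360
Total bits/sec = 2470287360 * 8 = 19762298880
Mbps = 19762298880 / 1e6 = 19762.3

19762.3 Mbps


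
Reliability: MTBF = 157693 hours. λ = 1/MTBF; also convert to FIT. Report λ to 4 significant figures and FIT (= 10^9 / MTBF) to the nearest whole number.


Formula: λ = 1 / MTBF; FIT = λ × 1e9 = 1e9 / MTBF
λ = 1 / 157693 ≈ 6.341e-06 failures/hour
FIT = 1e9 / 157693 ≈ 6341 failures per 1e9 hours (nearest whole number)

λ = 6.341e-06 /h, FIT = 6341


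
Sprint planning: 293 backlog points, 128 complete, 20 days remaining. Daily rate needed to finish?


Formula: Required rate = Remaining points / Days left
Remaining = 293 - 128 = 165 points
Required rate = 165 / 20 = 8.25 points/day

8.25 points/day


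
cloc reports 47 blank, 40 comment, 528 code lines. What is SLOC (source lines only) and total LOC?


Total LOC = blank + comment + code
Total LOC = 47 + 40 + 528 = 615
SLOC (source only) = code = 528

Total LOC: 615, SLOC: 528


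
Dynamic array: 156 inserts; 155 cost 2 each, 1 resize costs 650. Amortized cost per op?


Formula: Amortized cost = Total cost / Operations
Total cost = (155 * 2) + (1 * 650)
Total cost = 310 + 650 = 960
Amortized = 960 / 156 = 6.1538

6.1538


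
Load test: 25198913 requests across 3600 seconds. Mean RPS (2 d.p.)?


Formula: throughput = requests / seconds
throughput = 25198913 / 3600
throughput = 6999.7 requests/second

6999.7 requests/second


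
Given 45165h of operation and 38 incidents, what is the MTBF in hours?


Formula: MTBF = Total operating time / Number of failures
MTBF = 45165 / 38
MTBF = 1188.55 hours

1188.55 hours


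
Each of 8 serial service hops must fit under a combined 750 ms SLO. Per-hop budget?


Formula: per_stage = total_budget / stages
per_stage = 750 / 8
per_stage = 93.75 ms

93.75 ms


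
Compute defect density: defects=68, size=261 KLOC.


Defect density = defects / KLOC
Defect density = 68 / 261
Defect density = 0.261 defects/KLOC

0.261 defects/KLOC


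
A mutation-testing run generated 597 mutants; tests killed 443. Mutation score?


Mutation score = killed / total * 100
Mutation score = 443 / 597 * 100
Mutation score = 74.2%

74.2%


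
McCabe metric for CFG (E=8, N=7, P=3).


Formula: V(G) = E - N + 2P
V(G) = 8 - 7 + 2*3
V(G) = 1 + 6
V(G) = 7

7


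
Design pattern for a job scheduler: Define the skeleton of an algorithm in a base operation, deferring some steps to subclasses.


This matches the Template Method pattern

Template Method


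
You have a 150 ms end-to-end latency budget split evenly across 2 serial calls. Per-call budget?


Formula: per_stage = total_budget / stages
per_stage = 150 / 2
per_stage = 75.0 ms

75.0 ms


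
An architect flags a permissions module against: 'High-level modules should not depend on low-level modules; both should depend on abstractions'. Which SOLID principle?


This describes the Dependency Inversion Principle (DIP)

Dependency Inversion Principle (DIP)


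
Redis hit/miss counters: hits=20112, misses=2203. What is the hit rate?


Formula: hit rate = hits / (hits + misses) * 100
hit rate = 20112 / (20112 + 2203) * 100
hit rate = 20112 / 22315 * 100
hit rate = 90.13%

90.13%


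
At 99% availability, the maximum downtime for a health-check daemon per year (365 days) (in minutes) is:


Formula: allowed downtime = period * (100 - SLA) / 100
Period (year (365 days)) = 525600 minutes
Unavailability fraction = (100 - 99.0) / 100
Allowed downtime = 525600 * (100 - 99.0) / 100
Allowed downtime = 5256.0 minutes

5256.0 minutes


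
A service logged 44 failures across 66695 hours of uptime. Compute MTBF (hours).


Formula: MTBF = Total operating time / Number of failures
MTBF = 66695 / 44
MTBF = 1515.8 hours

1515.8 hours


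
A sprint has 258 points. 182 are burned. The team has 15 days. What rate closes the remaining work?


Formula: Required rate = Remaining points / Days left
Remaining = 258 - 182 = 76 points
Required rate = 76 / 15 = 5.07 points/day

5.07 points/day


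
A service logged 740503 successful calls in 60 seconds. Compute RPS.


Formula: throughput = requests / seconds
throughput = 740503 / 60
throughput = 12341.72 requests/second

12341.72 requests/second


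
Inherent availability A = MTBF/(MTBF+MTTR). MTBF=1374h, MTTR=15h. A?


Availability = MTBF / (MTBF + MTTR)
Availability = 1374 / (1374 + 15)
Availability = 1374 / 1389
Availability = 98.9201%

98.9201%


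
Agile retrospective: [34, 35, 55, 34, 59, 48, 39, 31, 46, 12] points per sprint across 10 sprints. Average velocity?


Formula: Avg velocity = Total points / Number of sprints
Points: [34, 35, 55, 34, 59, 48, 39, 31, 46, 12]
Sum = 34 + 35 + 55 + 34 + 59 + 48 + 39 + 31 + 46 + 12 = 393
Avg velocity = 393 / 10 = 39.3 points/sprint

39.3 points/sprint


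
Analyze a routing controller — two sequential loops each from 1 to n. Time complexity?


Reasoning: sequential dominates: O(n) + O(n) = O(n)
Complexity: O(n)

O(n)


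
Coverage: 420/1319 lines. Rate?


Coverage = covered / total * 100
Coverage = 420 / 1319 * 100
Coverage = 31.84%

31.84%


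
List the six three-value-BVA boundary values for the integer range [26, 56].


Range: [26, 56]
Boundaries: just below min, min, min+1, max-1, max, just above max
Values: [25, 26, 27, 55, 56, 57]

[25, 26, 27, 55, 56, 57]


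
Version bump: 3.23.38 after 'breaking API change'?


Current: 3.23.38
Change category: 'breaking API change' → major bump
SemVer rule: major bump → increment MAJOR, reset MINOR and PATCH to 0
New: 4.0.0

4.0.0


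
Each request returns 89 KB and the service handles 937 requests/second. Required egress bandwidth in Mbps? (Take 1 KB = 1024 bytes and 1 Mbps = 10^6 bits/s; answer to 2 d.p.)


Formula: Mbps = payload_bytes * RPS * 8 / 1e6
Payload per request = 89 KB = 89 * 1024 = 91136 bytes
Total bytes/sec = 91136 * 937 = 85394432
Total bits/sec = 85394432 * 8 = 683155456
Mbps = 683155456 / 1e6 = 683.16

683.16 Mbps


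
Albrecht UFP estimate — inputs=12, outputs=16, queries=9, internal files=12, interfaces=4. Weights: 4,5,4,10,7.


UFP = EI*4 + EO*5 + EQ*4 + ILF*10 + EIF*7
UFP = 12*4 + 16*5 + 9*4 + 12*10 + 4*7
UFP = 48 + 80 + 36 + 120 + 28
UFP = 312

312


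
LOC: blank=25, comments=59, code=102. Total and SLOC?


Total LOC = blank + comment + code
Total LOC = 25 + 59 + 102 = 186
SLOC (source only) = code = 102

Total LOC: 186, SLOC: 102


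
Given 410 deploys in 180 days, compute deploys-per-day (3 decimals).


Formula: deployments per day = releases / days
= 410 / 180
= 2.278 deploys/day
(equivalently, 15.94 deploys/week)

2.278 deploys/day


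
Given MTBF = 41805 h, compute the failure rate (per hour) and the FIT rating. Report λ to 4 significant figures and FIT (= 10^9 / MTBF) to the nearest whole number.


Formula: λ = 1 / MTBF; FIT = λ × 1e9 = 1e9 / MTBF
λ = 1 / 41805 ≈ 2.392e-05 failures/hour
FIT = 1e9 / 41805 ≈ 23921 failures per 1e9 hours (nearest whole number)

λ = 2.392e-05 /h, FIT = 23921


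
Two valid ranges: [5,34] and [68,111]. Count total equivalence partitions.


Valid ranges: [5,34] and [68,111]
Class 1: x < 5 — invalid
Class 2: 5 ≤ x ≤ 34 — valid
Class 3: 34 < x < 68 — invalid (gap between ranges)
Class 4: 68 ≤ x ≤ 111 — valid
Class 5: x > 111 — invalid
Total equivalence classes: 5

5 equivalence classes


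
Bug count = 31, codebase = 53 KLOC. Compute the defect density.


Defect density = defects / KLOC
Defect density = 31 / 53
Defect density = 0.585 defects/KLOC

0.585 defects/KLOC


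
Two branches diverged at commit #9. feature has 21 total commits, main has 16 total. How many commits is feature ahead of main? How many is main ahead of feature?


Common ancestor: commit #9
feature commits after divergence: 21 - 9 = 12
main commits after divergence: 16 - 9 = 7
feature is 12 commits ahead of main
main is 7 commits ahead of feature

feature ahead: 12, main ahead: 7


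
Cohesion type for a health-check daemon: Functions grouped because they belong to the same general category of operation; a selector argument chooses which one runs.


Reasoning: Grouped by category of activity, not by data or sequence
Type: Logical cohesion

Logical cohesion


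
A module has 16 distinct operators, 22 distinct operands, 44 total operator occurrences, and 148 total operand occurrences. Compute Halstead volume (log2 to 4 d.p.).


Formula: V = N * log2(η), where N = N1 + N2 and η = η1 + η2
η = 16 + 22 = 38
N = 44 + 148 = 192
log2(38) ≈ 5.2479
V = 192 * 5.2479 = 1007.60

1007.60


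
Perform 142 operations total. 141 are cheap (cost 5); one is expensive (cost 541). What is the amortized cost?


Formula: Amortized cost = Total cost / Operations
Total cost = (141 * 5) + (1 * 541)
Total cost = 705 + 541 = 1246
Amortized = 1246 / 142 = 8.7746

8.7746


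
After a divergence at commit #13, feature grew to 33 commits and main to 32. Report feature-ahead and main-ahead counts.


Common ancestor: commit #13
feature commits after divergence: 33 - 13 = 20
main commits after divergence: 32 - 13 = 19
feature is 20 commits ahead of main
main is 19 commits ahead of feature

feature ahead: 20, main ahead: 19


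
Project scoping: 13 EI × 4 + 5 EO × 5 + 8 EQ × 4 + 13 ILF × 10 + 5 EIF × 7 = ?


UFP = EI*4 + EO*5 + EQ*4 + ILF*10 + EIF*7
UFP = 13*4 + 5*5 + 8*4 + 13*10 + 5*7
UFP = 52 + 25 + 32 + 130 + 35
UFP = 274

274


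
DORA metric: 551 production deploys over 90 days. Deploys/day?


Formula: deployments per day = releases / days
= 551 / 90
= 6.122 deploys/day
(equivalently, 42.86 deploys/week)

6.122 deploys/day


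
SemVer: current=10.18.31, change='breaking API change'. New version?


Current: 10.18.31
Change category: 'breaking API change' → major bump
SemVer rule: major bump → increment MAJOR, reset MINOR and PATCH to 0
New: 11.0.0

11.0.0


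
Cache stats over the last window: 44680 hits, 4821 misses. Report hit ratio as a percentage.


Formula: hit rate = hits / (hits + misses) * 100
hit rate = 44680 / (44680 + 4821) * 100
hit rate = 44680 / 49501 * 100
hit rate = 90.26%

90.26%


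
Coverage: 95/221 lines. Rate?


Coverage = covered / total * 100
Coverage = 95 / 221 * 100
Coverage = 42.99%

42.99%


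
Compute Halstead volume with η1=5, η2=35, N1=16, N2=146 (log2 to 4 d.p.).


Formula: V = N * log2(η), where N = N1 + N2 and η = η1 + η2
η = 5 + 35 = 40
N = 16 + 146 = 162
log2(40) ≈ 5.3219
V = 162 * 5.3219 = 862.15

862.15


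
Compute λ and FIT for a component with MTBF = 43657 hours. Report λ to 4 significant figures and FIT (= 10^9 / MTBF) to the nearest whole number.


Formula: λ = 1 / MTBF; FIT = λ × 1e9 = 1e9 / MTBF
λ = 1 / 43657 ≈ 2.291e-05 failures/hour
FIT = 1e9 / 43657 ≈ 22906 failures per 1e9 hours (nearest whole number)

λ = 2.291e-05 /h, FIT = 22906


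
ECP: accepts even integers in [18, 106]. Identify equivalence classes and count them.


Constraint: even integers in [18, 106]
Class 1: x < 18 — out-of-range invalid
Class 2: x in [18,106] but odd — wrong type invalid
Class 3: x in [18,106] and even — valid
Class 4: x > 106 — out-of-range invalid
Total equivalence classes: 4

4 equivalence classes


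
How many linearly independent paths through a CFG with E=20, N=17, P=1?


Formula: V(G) = E - N + 2P
V(G) = 20 - 17 + 2*1
V(G) = 3 + 2
V(G) = 5

5


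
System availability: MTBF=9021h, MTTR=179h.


Availability = MTBF / (MTBF + MTTR)
Availability = 9021 / (9021 + 179)
Availability = 9021 / 9200
Availability = 98.0543%

98.0543%


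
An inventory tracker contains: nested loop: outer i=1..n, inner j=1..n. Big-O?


Reasoning: n iterations times n iterations
Complexity: O(n^2)

O(n^2)


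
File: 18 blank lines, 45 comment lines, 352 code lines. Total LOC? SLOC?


Total LOC = blank + comment + code
Total LOC = 18 + 45 + 352 = 415
SLOC (source only) = code = 352

Total LOC: 415, SLOC: 352


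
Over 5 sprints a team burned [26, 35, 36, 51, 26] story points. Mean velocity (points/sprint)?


Formula: Avg velocity = Total points / Number of sprints
Points: [26, 35, 36, 51, 26]
Sum = 26 + 35 + 36 + 51 + 26 = 174
Avg velocity = 174 / 5 = 34.8 points/sprint

34.8 points/sprint


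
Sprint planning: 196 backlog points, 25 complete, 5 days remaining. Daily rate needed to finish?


Formula: Required rate = Remaining points / Days left
Remaining = 196 - 25 = 171 points
Required rate = 171 / 5 = 34.2 points/day

34.2 points/day


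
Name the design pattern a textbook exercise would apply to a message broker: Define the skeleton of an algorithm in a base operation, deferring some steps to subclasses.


This matches the Template Method pattern

Template Method


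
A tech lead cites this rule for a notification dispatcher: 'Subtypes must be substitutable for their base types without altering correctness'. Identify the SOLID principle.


This describes the Liskov Substitution Principle (LSP)

Liskov Substitution Principle (LSP)


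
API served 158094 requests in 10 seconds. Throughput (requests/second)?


Formula: throughput = requests / seconds
throughput = 158094 / 10
throughput = 15809.4 requests/second

15809.4 requests/second


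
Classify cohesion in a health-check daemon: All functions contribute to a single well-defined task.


Reasoning: Best: single purpose
Type: Functional cohesion

Functional cohesion


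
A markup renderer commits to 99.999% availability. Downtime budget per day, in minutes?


Formula: allowed downtime = period * (100 - SLA) / 100
Period (day) = 1440 minutes
Unavailability fraction = (100 - 99.999) / 100
Allowed downtime = 1440 * (100 - 99.999) / 100
Allowed downtime = 0.0144 minutes

0.0144 minutes


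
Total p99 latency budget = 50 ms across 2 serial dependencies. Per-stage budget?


Formula: per_stage = total_budget / stages
per_stage = 50 / 2
per_stage = 25.0 ms

25.0 ms


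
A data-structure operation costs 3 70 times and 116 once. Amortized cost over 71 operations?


Formula: Amortized cost = Total cost / Operations
Total cost = (70 * 3) + (1 * 116)
Total cost = 210 + 116 = 326
Amortized = 326 / 71 = 4.5915

4.5915


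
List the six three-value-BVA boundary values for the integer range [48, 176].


Range: [48, 176]
Boundaries: just below min, min, min+1, max-1, max, just above max
Values: [47, 48, 49, 175, 176, 177]

[47, 48, 49, 175, 176, 177]


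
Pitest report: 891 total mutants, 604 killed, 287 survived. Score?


Mutation score = killed / total * 100
Mutation score = 604 / 891 * 100
Mutation score = 67.79%

67.79%


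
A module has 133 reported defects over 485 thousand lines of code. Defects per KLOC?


Defect density = defects / KLOC
Defect density = 133 / 485
Defect density = 0.274 defects/KLOC

0.274 defects/KLOC


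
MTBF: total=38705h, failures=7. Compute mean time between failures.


Formula: MTBF = Total operating time / Number of failures
MTBF = 38705 / 7
MTBF = 5529.29 hours

5529.29 hours
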